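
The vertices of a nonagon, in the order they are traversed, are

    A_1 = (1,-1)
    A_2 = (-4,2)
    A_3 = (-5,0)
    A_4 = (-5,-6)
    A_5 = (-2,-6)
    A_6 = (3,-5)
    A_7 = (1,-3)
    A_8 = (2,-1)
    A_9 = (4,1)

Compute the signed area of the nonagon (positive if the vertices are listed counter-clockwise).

43

Apply the shoelace (surveyor's) formula: 2A = Σ (x_i·y_{i+1} − x_{i+1}·y_i), indices taken mod 9.
A_1→A_2: (1)(2) − (-4)(-1) = -2
A_2→A_3: (-4)(0) − (-5)(2) = 10
A_3→A_4: (-5)(-6) − (-5)(0) = 30
A_4→A_5: (-5)(-6) − (-2)(-6) = 18
A_5→A_6: (-2)(-5) − (3)(-6) = 28
A_6→A_7: (3)(-3) − (1)(-5) = -4
A_7→A_8: (1)(-1) − (2)(-3) = 5
A_8→A_9: (2)(1) − (4)(-1) = 6
A_9→A_1: (4)(-1) − (1)(1) = -5
Σ = 86
Signed area = Σ/2 = 43 (positive ⇒ counter-clockwise traversal).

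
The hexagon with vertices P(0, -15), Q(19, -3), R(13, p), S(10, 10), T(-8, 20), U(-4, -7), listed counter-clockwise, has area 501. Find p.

8

Write out the shoelace sum; only the two edges meeting at R involve p:
2·Area = [(19·p − 13·(-3)) + (13·10 − 10·p)] + 761
       = 9·p + 930 = 1002
⇒ p = 8.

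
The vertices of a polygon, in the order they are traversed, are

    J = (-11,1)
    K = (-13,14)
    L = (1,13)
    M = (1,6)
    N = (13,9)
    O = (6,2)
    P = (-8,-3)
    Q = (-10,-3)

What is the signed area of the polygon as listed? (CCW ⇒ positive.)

-239.5

Σ = (-141) + (-183) + (-7) + (-69) + (-28) + (-2) + (-6) + (-43) = -479
Signed area = Σ/2 = -239.5 (negative ⇒ clockwise traversal).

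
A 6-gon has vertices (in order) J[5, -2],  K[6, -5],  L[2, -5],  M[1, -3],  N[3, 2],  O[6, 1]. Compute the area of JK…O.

Cross-terms: -13, -20, -1, 11, -9, -17  ⇒  Σ = -49
Area = |Σ|/2 = 24.5.

24.5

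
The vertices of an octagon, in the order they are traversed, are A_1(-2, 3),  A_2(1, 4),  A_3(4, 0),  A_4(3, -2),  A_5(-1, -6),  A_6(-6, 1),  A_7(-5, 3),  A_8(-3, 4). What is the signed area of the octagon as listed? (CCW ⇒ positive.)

-58.5

Σ = (-11) + (-16) + (-8) + (-20) + (-37) + (-13) + (-11) + (-1) = -117
Signed area = Σ/2 = -58.5 (negative ⇒ clockwise traversal).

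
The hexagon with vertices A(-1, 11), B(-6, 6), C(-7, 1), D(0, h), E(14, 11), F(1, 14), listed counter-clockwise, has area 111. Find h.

4

The doubled signed area Σ (x_i y_{i+1} − x_{i+1} y_i) is linear in h.
With h=0 it equals 306; the coefficient of h is -21 (from the two edges through D).
So -21·h + 306 = 2·111 = 222 ⇒ h = 4.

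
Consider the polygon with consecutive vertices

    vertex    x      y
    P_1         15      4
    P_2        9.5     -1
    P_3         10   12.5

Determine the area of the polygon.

35.875

Σ = (-53) + (128.75) + (-147.5) = -71.75
Area = |Σ|/2 = 35.875.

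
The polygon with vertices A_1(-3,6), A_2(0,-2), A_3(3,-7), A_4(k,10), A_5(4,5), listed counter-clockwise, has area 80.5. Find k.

10

Write out the shoelace sum; only the two edges meeting at A_4 involve k:
2·Area = [(3·10 − k·(-7)) + (k·5 − 4·10)] + 51
       = 12·k + 41 = 161
⇒ k = 10.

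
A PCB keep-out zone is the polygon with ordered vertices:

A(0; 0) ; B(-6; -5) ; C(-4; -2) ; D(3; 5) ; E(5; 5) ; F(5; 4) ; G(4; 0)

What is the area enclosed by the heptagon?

Apply the shoelace formula: 2A = Σ (x_i·y_{i+1} − x_{i+1}·y_i), indices taken mod 7.
A→B: (0)(-5) − (-6)(0) = 0
B→C: (-6)(-2) − (-4)(-5) = -8
C→D: (-4)(5) − (3)(-2) = -14
D→E: (3)(5) − (5)(5) = -10
E→F: (5)(4) − (5)(5) = -5
F→G: (5)(0) − (4)(4) = -16
G→A: (4)(0) − (0)(0) = 0
Σ = -53
Area = |Σ|/2 = 26.5.

26.5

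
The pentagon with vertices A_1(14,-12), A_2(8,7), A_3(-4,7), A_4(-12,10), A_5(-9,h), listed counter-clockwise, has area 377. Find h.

-9

Write out the shoelace sum; only the two edges meeting at A_5 involve h:
2·Area = [((-12)·h − (-9)·10) + ((-9)·(-12) − 14·h)] + 322
       = -26·h + 520 = 754
⇒ h = -9.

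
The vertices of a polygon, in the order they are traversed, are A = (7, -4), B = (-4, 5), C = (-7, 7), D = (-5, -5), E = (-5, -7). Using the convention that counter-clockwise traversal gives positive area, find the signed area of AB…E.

Apply the shoelace formula: 2A = Σ (x_i·y_{i+1} − x_{i+1}·y_i), indices taken mod 5.
Cross-terms: 19, 7, 70, 10, 69  ⇒  Σ = 175
Signed area = Σ/2 = 87.5 (positive ⇒ counter-clockwise traversal).

87.5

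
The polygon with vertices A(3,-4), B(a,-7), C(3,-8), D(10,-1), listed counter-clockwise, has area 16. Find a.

2

Write out the shoelace sum; only the two edges meeting at B involve a:
2·Area = [(3·(-7) − a·(-4)) + (a·(-8) − 3·(-7))] + 40
       = -4·a + 40 = 32
⇒ a = 2.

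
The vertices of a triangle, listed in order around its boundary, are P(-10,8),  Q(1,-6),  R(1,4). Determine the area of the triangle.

55

Apply Gauss's area formula: 2A = Σ (x_i·y_{i+1} − x_{i+1}·y_i), indices taken mod 3.
Cross-terms: 52, 10, 48  ⇒  Σ = 110
Area = |Σ|/2 = 55.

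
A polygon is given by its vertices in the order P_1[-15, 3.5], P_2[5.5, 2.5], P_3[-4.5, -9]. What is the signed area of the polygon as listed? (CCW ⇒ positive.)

Σ = (-56.75) + (-38.25) + (-150.75) = -245.75
Signed area = Σ/2 = -122.875 (negative ⇒ clockwise traversal).

-122.875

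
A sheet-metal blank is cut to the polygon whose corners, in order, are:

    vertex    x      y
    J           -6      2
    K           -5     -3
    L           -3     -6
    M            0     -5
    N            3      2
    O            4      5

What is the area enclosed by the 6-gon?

62

Apply the shoelace formula: 2A = Σ (x_i·y_{i+1} − x_{i+1}·y_i), indices taken mod 6.
Cross-terms: 28, 21, 15, 15, 7, 38  ⇒  Σ = 124
Area = |Σ|/2 = 62.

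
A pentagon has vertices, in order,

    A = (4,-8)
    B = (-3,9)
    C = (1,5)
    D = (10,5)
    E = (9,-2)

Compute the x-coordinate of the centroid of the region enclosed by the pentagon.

Apply the surveyor's formula. First the cross-terms c_i = x_i·y_{i+1} − x_{i+1}·y_i:
  12, -24, -45, -65, -64  ⇒  2A = -186, A = -93.
Then Σ (x_i + x_{i+1})·c_i = -2502, so x̄ = -2502 / (6·(-93)) = 139/31.

139/31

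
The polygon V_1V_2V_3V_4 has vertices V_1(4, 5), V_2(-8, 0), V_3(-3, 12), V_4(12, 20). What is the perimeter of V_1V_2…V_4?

60

|V_1V_2| = √((-12)² + (-5)²) = √169 = 13
|V_2V_3| = √((5)² + (12)²) = √169 = 13
|V_3V_4| = √((15)² + (8)²) = √289 = 17
|V_4V_1| = √((-8)² + (-15)²) = √289 = 17
Perimeter = 13 + 13 + 17 + 17 = 60.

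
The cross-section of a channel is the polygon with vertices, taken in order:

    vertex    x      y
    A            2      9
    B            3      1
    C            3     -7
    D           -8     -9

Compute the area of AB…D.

93

Apply the surveyor's formula: 2A = Σ (x_i·y_{i+1} − x_{i+1}·y_i), indices taken mod 4.
A→B: (2)(1) − (3)(9) = -25
B→C: (3)(-7) − (3)(1) = -24
C→D: (3)(-9) − (-8)(-7) = -83
D→A: (-8)(9) − (2)(-9) = -54
Σ = -186
Area = |Σ|/2 = 93.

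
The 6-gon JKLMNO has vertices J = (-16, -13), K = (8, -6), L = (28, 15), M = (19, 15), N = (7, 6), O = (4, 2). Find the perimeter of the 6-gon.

|JK| = √((24)² + (7)²) = √625 = 25
|KL| = √((20)² + (21)²) = √841 = 29
|LM| = √((-9)² + (0)²) = √81 = 9
|MN| = √((-12)² + (-9)²) = √225 = 15
|NO| = √((-3)² + (-4)²) = √25 = 5
|OJ| = √((-20)² + (-15)²) = √625 = 25
Perimeter = 25 + 29 + 9 + 15 + 5 + 25 = 108.

108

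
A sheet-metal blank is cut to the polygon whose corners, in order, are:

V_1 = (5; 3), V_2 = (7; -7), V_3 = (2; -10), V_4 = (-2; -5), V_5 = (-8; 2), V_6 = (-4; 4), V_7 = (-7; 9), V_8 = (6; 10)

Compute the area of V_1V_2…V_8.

187

Apply the shoelace formula: 2A = Σ (x_i·y_{i+1} − x_{i+1}·y_i), indices taken mod 8.
Σ = (-56) + (-56) + (-30) + (-44) + (-24) + (-8) + (-124) + (-32) = -374
Area = |Σ|/2 = 187.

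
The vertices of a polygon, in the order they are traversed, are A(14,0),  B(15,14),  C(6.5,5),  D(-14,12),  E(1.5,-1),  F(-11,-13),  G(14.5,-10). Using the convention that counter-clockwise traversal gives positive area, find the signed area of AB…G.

Apply the surveyor's formula: 2A = Σ (x_i·y_{i+1} − x_{i+1}·y_i), indices taken mod 7.
Σ = (196) + (-16) + (148) + (-4) + (-30.5) + (298.5) + (140) = 732
Signed area = Σ/2 = 366 (positive ⇒ counter-clockwise traversal).

366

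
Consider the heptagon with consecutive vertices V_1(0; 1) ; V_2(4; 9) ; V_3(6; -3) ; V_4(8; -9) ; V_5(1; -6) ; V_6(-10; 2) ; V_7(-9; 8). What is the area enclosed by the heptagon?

134

Apply the shoelace (surveyor's) formula: 2A = Σ (x_i·y_{i+1} − x_{i+1}·y_i), indices taken mod 7.
V_1→V_2: (0)(9) − (4)(1) = -4
V_2→V_3: (4)(-3) − (6)(9) = -66
V_3→V_4: (6)(-9) − (8)(-3) = -30
V_4→V_5: (8)(-6) − (1)(-9) = -39
V_5→V_6: (1)(2) − (-10)(-6) = -58
V_6→V_7: (-10)(8) − (-9)(2) = -62
V_7→V_1: (-9)(1) − (0)(8) = -9
Σ = -268
Area = |Σ|/2 = 134.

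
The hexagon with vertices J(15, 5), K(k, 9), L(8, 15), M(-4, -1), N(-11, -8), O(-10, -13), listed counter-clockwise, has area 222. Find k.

10

The doubled signed area Σ (x_i y_{i+1} − x_{i+1} y_i) is linear in k.
With k=0 it equals 344; the coefficient of k is 10 (from the two edges through K).
So 10·k + 344 = 2·222 = 444 ⇒ k = 10.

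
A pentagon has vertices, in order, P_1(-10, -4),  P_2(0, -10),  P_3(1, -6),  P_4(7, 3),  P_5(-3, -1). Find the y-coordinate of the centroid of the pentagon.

Apply the shoelace formula. First the cross-terms c_i = x_i·y_{i+1} − x_{i+1}·y_i:
  100, 10, 45, 2, 2  ⇒  2A = 159, A = 79.5.
Then Σ (y_i + y_{i+1})·c_i = -1701, so ȳ = -1701 / (6·79.5) = -189/53.

-189/53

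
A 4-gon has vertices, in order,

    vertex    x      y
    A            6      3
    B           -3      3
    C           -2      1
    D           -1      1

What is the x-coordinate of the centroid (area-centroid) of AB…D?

0.4

Apply Gauss's area formula. First the cross-terms c_i = x_i·y_{i+1} − x_{i+1}·y_i:
  27, 3, -1, -9  ⇒  2A = 20, A = 10.
Then Σ (x_i + x_{i+1})·c_i = 24, so x̄ = 24 / (6·10) = 0.4.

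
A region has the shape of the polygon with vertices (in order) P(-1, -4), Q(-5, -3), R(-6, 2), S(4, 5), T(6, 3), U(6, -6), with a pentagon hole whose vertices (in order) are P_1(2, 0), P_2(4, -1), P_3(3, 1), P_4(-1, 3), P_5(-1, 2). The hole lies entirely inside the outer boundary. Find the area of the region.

Outer boundary:
Apply the shoelace (surveyor's) formula: 2A = Σ (x_i·y_{i+1} − x_{i+1}·y_i), indices taken mod 6.
P→Q: (-1)(-3) − (-5)(-4) = -17
Q→R: (-5)(2) − (-6)(-3) = -28
R→S: (-6)(5) − (4)(2) = -38
S→T: (4)(3) − (6)(5) = -18
T→U: (6)(-6) − (6)(3) = -54
U→P: (6)(-4) − (-1)(-6) = -30
Σ = -185
Area = |Σ|/2 = 92.5.
Hole:
Apply the shoelace formula: 2A = Σ (x_i·y_{i+1} − x_{i+1}·y_i), indices taken mod 5.
Σ = (-2) + (7) + (10) + (1) + (-4) = 12
Area = |Σ|/2 = 6.
Net area = 92.5 − 6 = 86.5.

86.5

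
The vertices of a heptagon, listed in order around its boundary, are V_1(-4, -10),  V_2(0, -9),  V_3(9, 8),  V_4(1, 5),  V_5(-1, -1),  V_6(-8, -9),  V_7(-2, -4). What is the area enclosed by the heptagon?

Apply the shoelace formula: 2A = Σ (x_i·y_{i+1} − x_{i+1}·y_i), indices taken mod 7.
Σ = (36) + (81) + (37) + (4) + (1) + (14) + (4) = 177
Area = |Σ|/2 = 88.5.

88.5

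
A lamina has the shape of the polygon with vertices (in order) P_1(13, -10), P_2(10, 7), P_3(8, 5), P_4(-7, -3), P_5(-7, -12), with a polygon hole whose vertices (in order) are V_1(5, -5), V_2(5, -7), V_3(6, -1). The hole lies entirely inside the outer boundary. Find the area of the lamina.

241.5

Outer boundary:
Apply the shoelace formula: 2A = Σ (x_i·y_{i+1} − x_{i+1}·y_i), indices taken mod 5.
P_1→P_2: (13)(7) − (10)(-10) = 191
P_2→P_3: (10)(5) − (8)(7) = -6
P_3→P_4: (8)(-3) − (-7)(5) = 11
P_4→P_5: (-7)(-12) − (-7)(-3) = 63
P_5→P_1: (-7)(-10) − (13)(-12) = 226
Σ = 485
Area = |Σ|/2 = 242.5.
Hole:
Cross-terms: -10, 37, -25  ⇒  Σ = 2
Area = |Σ|/2 = 1.
Net area = 242.5 − 1 = 241.5.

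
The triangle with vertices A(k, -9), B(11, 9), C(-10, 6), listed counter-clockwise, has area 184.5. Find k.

8

The doubled signed area Σ (x_i y_{i+1} − x_{i+1} y_i) is linear in k.
With k=0 it equals 345; the coefficient of k is 3 (from the two edges through A).
So 3·k + 345 = 2·184.5 = 369 ⇒ k = 8.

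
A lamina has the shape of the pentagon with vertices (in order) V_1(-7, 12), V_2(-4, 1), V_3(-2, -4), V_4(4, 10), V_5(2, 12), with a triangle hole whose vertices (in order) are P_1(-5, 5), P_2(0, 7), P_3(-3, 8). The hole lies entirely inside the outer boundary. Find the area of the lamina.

Outer boundary:
Apply Gauss's area formula: 2A = Σ (x_i·y_{i+1} − x_{i+1}·y_i), indices taken mod 5.
Σ = (41) + (18) + (-4) + (28) + (108) = 191
Area = |Σ|/2 = 95.5.
Hole:
Σ = (-35) + (21) + (25) = 11
Area = |Σ|/2 = 5.5.
Net area = 95.5 − 5.5 = 90.

90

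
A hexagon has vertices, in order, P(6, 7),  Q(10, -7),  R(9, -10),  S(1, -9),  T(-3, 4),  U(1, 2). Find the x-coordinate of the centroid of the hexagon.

Apply the shoelace formula. First the cross-terms c_i = x_i·y_{i+1} − x_{i+1}·y_i:
  -112, -37, -71, -23, -10, -5  ⇒  2A = -258, A = -129.
Then Σ (x_i + x_{i+1})·c_i = -3174, so x̄ = -3174 / (6·(-129)) = 529/129.

529/129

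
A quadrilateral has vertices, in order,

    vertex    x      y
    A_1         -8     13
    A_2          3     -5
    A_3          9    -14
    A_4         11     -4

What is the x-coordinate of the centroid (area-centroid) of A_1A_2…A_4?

908/233

Apply Gauss's area formula. First the cross-terms c_i = x_i·y_{i+1} − x_{i+1}·y_i:
  1, 3, 118, 111  ⇒  2A = 233, A = 116.5.
Then Σ (x_i + x_{i+1})·c_i = 2724, so x̄ = 2724 / (6·116.5) = 908/233.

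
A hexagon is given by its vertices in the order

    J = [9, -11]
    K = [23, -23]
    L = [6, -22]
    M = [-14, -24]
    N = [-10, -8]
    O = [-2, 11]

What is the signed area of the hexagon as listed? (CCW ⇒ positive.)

Apply Gauss's area formula: 2A = Σ (x_i·y_{i+1} − x_{i+1}·y_i), indices taken mod 6.
Σ = (46) + (-368) + (-452) + (-128) + (-126) + (-77) = -1105
Signed area = Σ/2 = -552.5 (negative ⇒ clockwise traversal).

-552.5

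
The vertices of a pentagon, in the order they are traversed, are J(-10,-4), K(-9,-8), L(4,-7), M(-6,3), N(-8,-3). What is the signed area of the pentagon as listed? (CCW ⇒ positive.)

Cross-terms: 44, 95, -30, 42, 2  ⇒  Σ = 153
Signed area = Σ/2 = 76.5 (positive ⇒ counter-clockwise traversal).

76.5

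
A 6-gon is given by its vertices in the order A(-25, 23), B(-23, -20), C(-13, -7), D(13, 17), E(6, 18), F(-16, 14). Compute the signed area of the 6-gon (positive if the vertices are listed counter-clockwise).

643

Apply the surveyor's formula: 2A = Σ (x_i·y_{i+1} − x_{i+1}·y_i), indices taken mod 6.
Cross-terms: 1029, -99, -130, 132, 372, -18  ⇒  Σ = 1286
Signed area = Σ/2 = 643 (positive ⇒ counter-clockwise traversal).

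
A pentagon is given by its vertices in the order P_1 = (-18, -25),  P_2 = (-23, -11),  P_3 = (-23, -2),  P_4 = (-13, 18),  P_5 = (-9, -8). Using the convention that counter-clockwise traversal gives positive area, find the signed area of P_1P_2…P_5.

Apply Gauss's area formula: 2A = Σ (x_i·y_{i+1} − x_{i+1}·y_i), indices taken mod 5.
Σ = (-377) + (-207) + (-440) + (266) + (81) = -677
Signed area = Σ/2 = -338.5 (negative ⇒ clockwise traversal).

-338.5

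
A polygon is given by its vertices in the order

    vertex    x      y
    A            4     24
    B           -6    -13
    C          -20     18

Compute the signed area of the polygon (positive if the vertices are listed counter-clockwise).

-414

Apply the shoelace (surveyor's) formula: 2A = Σ (x_i·y_{i+1} − x_{i+1}·y_i), indices taken mod 3.
A→B: (4)(-13) − (-6)(24) = 92
B→C: (-6)(18) − (-20)(-13) = -368
C→A: (-20)(24) − (4)(18) = -552
Σ = -828
Signed area = Σ/2 = -414 (negative ⇒ clockwise traversal).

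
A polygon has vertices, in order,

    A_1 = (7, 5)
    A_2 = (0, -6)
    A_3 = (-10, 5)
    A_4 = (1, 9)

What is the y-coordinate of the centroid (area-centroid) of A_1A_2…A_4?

8/3

Apply the shoelace (surveyor's) formula. First the cross-terms c_i = x_i·y_{i+1} − x_{i+1}·y_i:
  -42, -60, -95, -58  ⇒  2A = -255, A = -127.5.
Then Σ (y_i + y_{i+1})·c_i = -2040, so ȳ = -2040 / (6·(-127.5)) = 8/3.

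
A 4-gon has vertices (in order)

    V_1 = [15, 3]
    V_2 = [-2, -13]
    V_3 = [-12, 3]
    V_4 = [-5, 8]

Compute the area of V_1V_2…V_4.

283.5

Apply Gauss's area formula: 2A = Σ (x_i·y_{i+1} − x_{i+1}·y_i), indices taken mod 4.
V_1→V_2: (15)(-13) − (-2)(3) = -189
V_2→V_3: (-2)(3) − (-12)(-13) = -162
V_3→V_4: (-12)(8) − (-5)(3) = -81
V_4→V_1: (-5)(3) − (15)(8) = -135
Σ = -567
Area = |Σ|/2 = 283.5.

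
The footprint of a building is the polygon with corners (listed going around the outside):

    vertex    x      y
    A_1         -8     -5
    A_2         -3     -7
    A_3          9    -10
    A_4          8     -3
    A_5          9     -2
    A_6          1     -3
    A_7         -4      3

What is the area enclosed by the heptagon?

104

Apply the surveyor's formula: 2A = Σ (x_i·y_{i+1} − x_{i+1}·y_i), indices taken mod 7.
Σ = (41) + (93) + (53) + (11) + (-25) + (-9) + (44) = 208
Area = |Σ|/2 = 104.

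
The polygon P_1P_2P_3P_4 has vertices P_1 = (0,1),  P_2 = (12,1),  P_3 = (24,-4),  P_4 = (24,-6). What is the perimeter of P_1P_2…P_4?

|P_1P_2| = √((12)² + (0)²) = √144 = 12
|P_2P_3| = √((12)² + (-5)²) = √169 = 13
|P_3P_4| = √((0)² + (-2)²) = √4 = 2
|P_4P_1| = √((-24)² + (7)²) = √625 = 25
Perimeter = 12 + 13 + 2 + 25 = 52.

52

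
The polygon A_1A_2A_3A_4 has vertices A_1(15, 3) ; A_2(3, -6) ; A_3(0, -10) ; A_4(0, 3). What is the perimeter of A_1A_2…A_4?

48

|A_1A_2| = √((-12)² + (-9)²) = √225 = 15
|A_2A_3| = √((-3)² + (-4)²) = √25 = 5
|A_3A_4| = √((0)² + (13)²) = √169 = 13
|A_4A_1| = √((15)² + (0)²) = √225 = 15
Perimeter = 15 + 5 + 13 + 15 = 48.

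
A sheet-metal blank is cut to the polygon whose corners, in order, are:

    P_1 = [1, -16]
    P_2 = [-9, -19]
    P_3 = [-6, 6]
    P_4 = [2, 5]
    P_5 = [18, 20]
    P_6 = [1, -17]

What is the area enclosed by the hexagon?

Σ = (-163) + (-168) + (-42) + (-50) + (-326) + (1) = -748
Area = |Σ|/2 = 374.

374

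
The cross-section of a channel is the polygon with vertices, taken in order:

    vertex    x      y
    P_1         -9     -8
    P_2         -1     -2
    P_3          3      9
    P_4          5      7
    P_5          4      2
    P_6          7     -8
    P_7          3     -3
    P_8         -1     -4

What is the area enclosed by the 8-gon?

60.5

Σ = (10) + (-3) + (-24) + (-18) + (-46) + (3) + (-15) + (-28) = -121
Area = |Σ|/2 = 60.5.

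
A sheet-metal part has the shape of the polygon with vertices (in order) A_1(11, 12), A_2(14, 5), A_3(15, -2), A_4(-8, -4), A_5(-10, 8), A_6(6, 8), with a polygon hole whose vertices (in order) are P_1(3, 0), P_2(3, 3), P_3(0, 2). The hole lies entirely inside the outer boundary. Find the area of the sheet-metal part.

Outer boundary:
Apply the shoelace (surveyor's) formula: 2A = Σ (x_i·y_{i+1} − x_{i+1}·y_i), indices taken mod 6.
Cross-terms: -113, -103, -76, -104, -128, -16  ⇒  Σ = -540
Area = |Σ|/2 = 270.
Hole:
Apply the shoelace (surveyor's) formula: 2A = Σ (x_i·y_{i+1} − x_{i+1}·y_i), indices taken mod 3.
Σ = (9) + (6) + (-6) = 9
Area = |Σ|/2 = 4.5.
Net area = 270 − 4.5 = 265.5.

265.5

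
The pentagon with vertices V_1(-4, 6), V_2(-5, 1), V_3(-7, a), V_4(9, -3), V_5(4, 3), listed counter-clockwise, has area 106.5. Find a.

-6

The doubled signed area Σ (x_i y_{i+1} − x_{i+1} y_i) is linear in a.
With a=0 it equals 129; the coefficient of a is -14 (from the two edges through V_3).
So -14·a + 129 = 2·106.5 = 213 ⇒ a = -6.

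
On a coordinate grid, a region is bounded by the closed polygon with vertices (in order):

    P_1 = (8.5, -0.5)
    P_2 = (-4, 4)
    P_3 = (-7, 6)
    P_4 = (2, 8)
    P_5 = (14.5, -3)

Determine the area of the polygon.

P_1→P_2: (8.5)(4) − (-4)(-0.5) = 32
P_2→P_3: (-4)(6) − (-7)(4) = 4
P_3→P_4: (-7)(8) − (2)(6) = -68
P_4→P_5: (2)(-3) − (14.5)(8) = -122
P_5→P_1: (14.5)(-0.5) − (8.5)(-3) = 18.25
Σ = -135.75
Area = |Σ|/2 = 67.875.

67.875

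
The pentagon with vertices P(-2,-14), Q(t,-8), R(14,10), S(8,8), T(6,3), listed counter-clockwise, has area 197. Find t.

The doubled signed area Σ (x_i y_{i+1} − x_{i+1} y_i) is linear in t.
With t=0 it equals 58; the coefficient of t is 24 (from the two edges through Q).
So 24·t + 58 = 2·197 = 394 ⇒ t = 14.

14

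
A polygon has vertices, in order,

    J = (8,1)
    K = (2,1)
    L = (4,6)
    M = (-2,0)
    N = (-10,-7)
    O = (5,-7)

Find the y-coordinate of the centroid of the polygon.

-299/103

Apply the shoelace (surveyor's) formula. First the cross-terms c_i = x_i·y_{i+1} − x_{i+1}·y_i:
  6, 8, 12, 14, 105, 61  ⇒  2A = 206, A = 103.
Then Σ (y_i + y_{i+1})·c_i = -1794, so ȳ = -1794 / (6·103) = -299/103.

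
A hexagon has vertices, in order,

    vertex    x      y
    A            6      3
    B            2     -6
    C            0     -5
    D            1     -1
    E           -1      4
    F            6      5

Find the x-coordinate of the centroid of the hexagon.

Apply the shoelace formula. First the cross-terms c_i = x_i·y_{i+1} − x_{i+1}·y_i:
  -42, -10, 5, 3, -29, -12  ⇒  2A = -85, A = -42.5.
Then Σ (x_i + x_{i+1})·c_i = -640, so x̄ = -640 / (6·(-42.5)) = 128/51.

128/51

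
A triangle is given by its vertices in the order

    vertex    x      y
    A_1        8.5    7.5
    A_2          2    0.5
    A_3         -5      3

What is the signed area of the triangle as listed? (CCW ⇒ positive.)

-32.625

Apply the shoelace formula: 2A = Σ (x_i·y_{i+1} − x_{i+1}·y_i), indices taken mod 3.
Σ = (-10.75) + (8.5) + (-63) = -65.25
Signed area = Σ/2 = -32.625 (negative ⇒ clockwise traversal).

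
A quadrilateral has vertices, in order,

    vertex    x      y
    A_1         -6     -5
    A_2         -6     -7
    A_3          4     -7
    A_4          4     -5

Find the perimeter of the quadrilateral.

|A_1A_2| = √((0)² + (-2)²) = √4 = 2
|A_2A_3| = √((10)² + (0)²) = √100 = 10
|A_3A_4| = √((0)² + (2)²) = √4 = 2
|A_4A_1| = √((-10)² + (0)²) = √100 = 10
Perimeter = 2 + 10 + 2 + 10 = 24.

24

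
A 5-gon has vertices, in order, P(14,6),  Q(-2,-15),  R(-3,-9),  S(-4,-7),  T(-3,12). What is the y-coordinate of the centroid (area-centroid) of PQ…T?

Apply the shoelace (surveyor's) formula. First the cross-terms c_i = x_i·y_{i+1} − x_{i+1}·y_i:
  -198, -27, -15, -69, -186  ⇒  2A = -495, A = -247.5.
Then Σ (y_i + y_{i+1})·c_i = -1023, so ȳ = -1023 / (6·(-247.5)) = 31/45.

31/45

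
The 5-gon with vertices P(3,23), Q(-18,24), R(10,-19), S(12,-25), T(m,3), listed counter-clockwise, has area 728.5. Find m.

18

Write out the shoelace sum; only the two edges meeting at T involve m:
2·Area = [(12·3 − m·(-25)) + (m·23 − 3·3)] + 566
       = 48·m + 593 = 1457
⇒ m = 18.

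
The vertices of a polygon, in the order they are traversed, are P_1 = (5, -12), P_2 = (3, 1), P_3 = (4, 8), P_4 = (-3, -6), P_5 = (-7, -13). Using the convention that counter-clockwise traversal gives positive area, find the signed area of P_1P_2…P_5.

Apply the shoelace formula: 2A = Σ (x_i·y_{i+1} − x_{i+1}·y_i), indices taken mod 5.
Σ = (41) + (20) + (0) + (-3) + (149) = 207
Signed area = Σ/2 = 103.5 (positive ⇒ counter-clockwise traversal).

103.5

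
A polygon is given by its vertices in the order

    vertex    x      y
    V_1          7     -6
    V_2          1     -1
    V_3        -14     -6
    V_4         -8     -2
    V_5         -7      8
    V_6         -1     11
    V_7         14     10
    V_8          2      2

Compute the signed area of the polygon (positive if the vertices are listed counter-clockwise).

-185

Σ = (-1) + (-20) + (-20) + (-78) + (-69) + (-164) + (8) + (-26) = -370
Signed area = Σ/2 = -185 (negative ⇒ clockwise traversal).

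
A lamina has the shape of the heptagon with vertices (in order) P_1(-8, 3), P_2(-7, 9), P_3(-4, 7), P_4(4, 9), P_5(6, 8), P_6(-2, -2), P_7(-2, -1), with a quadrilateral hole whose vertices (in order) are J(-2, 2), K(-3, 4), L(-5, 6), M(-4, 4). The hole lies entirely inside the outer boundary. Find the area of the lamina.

Outer boundary:
Σ = (-51) + (-13) + (-64) + (-22) + (4) + (-2) + (-14) = -162
Area = |Σ|/2 = 81.
Hole:
Apply the shoelace formula: 2A = Σ (x_i·y_{i+1} − x_{i+1}·y_i), indices taken mod 4.
J→K: (-2)(4) − (-3)(2) = -2
K→L: (-3)(6) − (-5)(4) = 2
L→M: (-5)(4) − (-4)(6) = 4
M→J: (-4)(2) − (-2)(4) = 0
Σ = 4
Area = |Σ|/2 = 2.
Net area = 81 − 2 = 79.

79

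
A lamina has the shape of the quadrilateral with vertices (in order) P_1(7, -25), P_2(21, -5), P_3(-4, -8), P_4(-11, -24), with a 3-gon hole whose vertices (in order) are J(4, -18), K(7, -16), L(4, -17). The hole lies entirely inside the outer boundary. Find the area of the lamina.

375

Outer boundary:
Apply Gauss's area formula: 2A = Σ (x_i·y_{i+1} − x_{i+1}·y_i), indices taken mod 4.
Σ = (490) + (-188) + (8) + (443) = 753
Area = |Σ|/2 = 376.5.
Hole:
Apply the surveyor's formula: 2A = Σ (x_i·y_{i+1} − x_{i+1}·y_i), indices taken mod 3.
Σ = (62) + (-55) + (-4) = 3
Area = |Σ|/2 = 1.5.
Net area = 376.5 − 1.5 = 375.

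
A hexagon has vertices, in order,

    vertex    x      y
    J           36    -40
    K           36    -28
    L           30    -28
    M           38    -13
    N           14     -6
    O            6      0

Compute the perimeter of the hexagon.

|JK| = √((0)² + (12)²) = √144 = 12
|KL| = √((-6)² + (0)²) = √36 = 6
|LM| = √((8)² + (15)²) = √289 = 17
|MN| = √((-24)² + (7)²) = √625 = 25
|NO| = √((-8)² + (6)²) = √100 = 10
|OJ| = √((30)² + (-40)²) = √2500 = 50
Perimeter = 12 + 6 + 17 + 25 + 10 + 50 = 120.

120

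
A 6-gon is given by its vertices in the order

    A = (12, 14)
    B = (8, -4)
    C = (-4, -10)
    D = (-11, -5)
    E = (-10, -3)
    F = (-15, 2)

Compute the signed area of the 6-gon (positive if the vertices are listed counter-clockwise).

-331

Apply the shoelace (surveyor's) formula: 2A = Σ (x_i·y_{i+1} − x_{i+1}·y_i), indices taken mod 6.
Σ = (-160) + (-96) + (-90) + (-17) + (-65) + (-234) = -662
Signed area = Σ/2 = -331 (negative ⇒ clockwise traversal).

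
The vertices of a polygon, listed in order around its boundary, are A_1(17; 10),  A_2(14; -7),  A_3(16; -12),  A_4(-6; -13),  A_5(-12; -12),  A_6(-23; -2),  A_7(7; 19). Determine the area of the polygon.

Apply the shoelace (surveyor's) formula: 2A = Σ (x_i·y_{i+1} − x_{i+1}·y_i), indices taken mod 7.
Cross-terms: -259, -56, -280, -84, -252, -423, -253  ⇒  Σ = -1607
Area = |Σ|/2 = 803.5.

803.5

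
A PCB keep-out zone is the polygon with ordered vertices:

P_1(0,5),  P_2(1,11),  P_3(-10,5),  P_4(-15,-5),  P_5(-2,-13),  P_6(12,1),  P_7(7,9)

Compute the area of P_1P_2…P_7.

Apply the surveyor's formula: 2A = Σ (x_i·y_{i+1} − x_{i+1}·y_i), indices taken mod 7.
Σ = (-5) + (115) + (125) + (185) + (154) + (101) + (35) = 710
Area = |Σ|/2 = 355.

355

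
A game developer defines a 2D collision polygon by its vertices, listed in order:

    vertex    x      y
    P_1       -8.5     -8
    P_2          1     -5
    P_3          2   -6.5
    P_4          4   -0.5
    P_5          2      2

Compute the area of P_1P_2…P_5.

Apply the shoelace (surveyor's) formula: 2A = Σ (x_i·y_{i+1} − x_{i+1}·y_i), indices taken mod 5.
Σ = (50.5) + (3.5) + (25) + (9) + (1) = 89
Area = |Σ|/2 = 44.5.

44.5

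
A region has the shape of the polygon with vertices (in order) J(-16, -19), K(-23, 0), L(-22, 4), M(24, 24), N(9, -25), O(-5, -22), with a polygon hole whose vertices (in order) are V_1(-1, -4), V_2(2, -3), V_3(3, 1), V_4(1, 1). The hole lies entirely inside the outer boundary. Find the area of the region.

1264

Outer boundary:
Apply the shoelace formula: 2A = Σ (x_i·y_{i+1} − x_{i+1}·y_i), indices taken mod 6.
Cross-terms: -437, -92, -624, -816, -323, -257  ⇒  Σ = -2549
Area = |Σ|/2 = 1274.5.
Hole:
Apply the surveyor's formula: 2A = Σ (x_i·y_{i+1} − x_{i+1}·y_i), indices taken mod 4.
Σ = (11) + (11) + (2) + (-3) = 21
Area = |Σ|/2 = 10.5.
Net area = 1274.5 − 10.5 = 1264.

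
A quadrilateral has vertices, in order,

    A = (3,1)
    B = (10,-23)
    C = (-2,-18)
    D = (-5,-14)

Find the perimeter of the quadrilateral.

|AB| = √((7)² + (-24)²) = √625 = 25
|BC| = √((-12)² + (5)²) = √169 = 13
|CD| = √((-3)² + (4)²) = √25 = 5
|DA| = √((8)² + (15)²) = √289 = 17
Perimeter = 25 + 13 + 5 + 17 = 60.

60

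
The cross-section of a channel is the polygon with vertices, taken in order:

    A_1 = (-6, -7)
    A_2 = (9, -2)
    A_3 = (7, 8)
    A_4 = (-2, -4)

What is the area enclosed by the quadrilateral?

Σ = (75) + (86) + (-12) + (-10) = 139
Area = |Σ|/2 = 69.5.

69.5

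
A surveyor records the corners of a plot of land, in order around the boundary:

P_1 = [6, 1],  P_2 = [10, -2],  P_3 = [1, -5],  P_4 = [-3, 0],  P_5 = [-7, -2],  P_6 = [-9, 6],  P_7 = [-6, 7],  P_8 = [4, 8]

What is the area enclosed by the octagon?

Apply the surveyor's formula: 2A = Σ (x_i·y_{i+1} − x_{i+1}·y_i), indices taken mod 8.
Cross-terms: -22, -48, -15, 6, -60, -27, -76, -44  ⇒  Σ = -286
Area = |Σ|/2 = 143.

143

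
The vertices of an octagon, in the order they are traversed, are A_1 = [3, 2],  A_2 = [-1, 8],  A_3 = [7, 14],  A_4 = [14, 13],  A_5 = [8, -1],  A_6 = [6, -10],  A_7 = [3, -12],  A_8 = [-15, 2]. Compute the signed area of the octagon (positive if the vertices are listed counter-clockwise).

-296.5

Apply the surveyor's formula: 2A = Σ (x_i·y_{i+1} − x_{i+1}·y_i), indices taken mod 8.
A_1→A_2: (3)(8) − (-1)(2) = 26
A_2→A_3: (-1)(14) − (7)(8) = -70
A_3→A_4: (7)(13) − (14)(14) = -105
A_4→A_5: (14)(-1) − (8)(13) = -118
A_5→A_6: (8)(-10) − (6)(-1) = -74
A_6→A_7: (6)(-12) − (3)(-10) = -42
A_7→A_8: (3)(2) − (-15)(-12) = -174
A_8→A_1: (-15)(2) − (3)(2) = -36
Σ = -593
Signed area = Σ/2 = -296.5 (negative ⇒ clockwise traversal).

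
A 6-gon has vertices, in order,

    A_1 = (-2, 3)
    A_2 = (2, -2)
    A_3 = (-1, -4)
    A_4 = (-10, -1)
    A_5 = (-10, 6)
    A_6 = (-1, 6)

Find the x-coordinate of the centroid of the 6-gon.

Apply the shoelace formula. First the cross-terms c_i = x_i·y_{i+1} − x_{i+1}·y_i:
  -2, -10, -39, -70, -54, 9  ⇒  2A = -166, A = -83.
Then Σ (x_i + x_{i+1})·c_i = 2386, so x̄ = 2386 / (6·(-83)) = -1193/249.

-1193/249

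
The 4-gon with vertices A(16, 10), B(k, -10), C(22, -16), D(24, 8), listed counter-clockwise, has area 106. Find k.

20

The doubled signed area Σ (x_i y_{i+1} − x_{i+1} y_i) is linear in k.
With k=0 it equals 732; the coefficient of k is -26 (from the two edges through B).
So -26·k + 732 = 2·106 = 212 ⇒ k = 20.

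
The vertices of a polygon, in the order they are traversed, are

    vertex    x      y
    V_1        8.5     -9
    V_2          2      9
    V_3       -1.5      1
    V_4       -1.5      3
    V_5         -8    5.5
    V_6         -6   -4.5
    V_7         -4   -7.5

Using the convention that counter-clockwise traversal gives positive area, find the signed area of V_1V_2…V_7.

159.25

Apply the shoelace formula: 2A = Σ (x_i·y_{i+1} − x_{i+1}·y_i), indices taken mod 7.
Cross-terms: 94.5, 15.5, -3, 15.75, 69, 27, 99.75  ⇒  Σ = 318.5
Signed area = Σ/2 = 159.25 (positive ⇒ counter-clockwise traversal).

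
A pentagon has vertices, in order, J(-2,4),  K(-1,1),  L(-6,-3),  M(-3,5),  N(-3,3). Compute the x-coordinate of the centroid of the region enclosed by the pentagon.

Apply Gauss's area formula. First the cross-terms c_i = x_i·y_{i+1} − x_{i+1}·y_i:
  2, 9, -39, 6, -6  ⇒  2A = -28, A = -14.
Then Σ (x_i + x_{i+1})·c_i = 276, so x̄ = 276 / (6·(-14)) = -23/7.

-23/7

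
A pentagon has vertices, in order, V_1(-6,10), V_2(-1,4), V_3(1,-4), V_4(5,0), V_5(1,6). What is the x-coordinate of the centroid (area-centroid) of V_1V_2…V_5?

28/41

Apply the surveyor's formula. First the cross-terms c_i = x_i·y_{i+1} − x_{i+1}·y_i:
  -14, 0, 20, 30, 46  ⇒  2A = 82, A = 41.
Then Σ (x_i + x_{i+1})·c_i = 168, so x̄ = 168 / (6·41) = 28/41.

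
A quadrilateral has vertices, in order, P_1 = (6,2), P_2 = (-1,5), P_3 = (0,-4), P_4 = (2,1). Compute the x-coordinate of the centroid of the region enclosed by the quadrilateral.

26/21

Apply the surveyor's formula. First the cross-terms c_i = x_i·y_{i+1} − x_{i+1}·y_i:
  32, 4, 8, -2  ⇒  2A = 42, A = 21.
Then Σ (x_i + x_{i+1})·c_i = 156, so x̄ = 156 / (6·21) = 26/21.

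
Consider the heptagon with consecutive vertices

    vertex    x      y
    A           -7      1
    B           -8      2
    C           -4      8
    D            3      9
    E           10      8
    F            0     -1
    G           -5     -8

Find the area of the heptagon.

132

Cross-terms: -6, -56, -60, -66, -10, -5, -61  ⇒  Σ = -264
Area = |Σ|/2 = 132.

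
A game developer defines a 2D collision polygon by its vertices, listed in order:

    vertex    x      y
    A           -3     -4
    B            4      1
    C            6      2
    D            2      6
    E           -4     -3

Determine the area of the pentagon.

36

Apply the shoelace (surveyor's) formula: 2A = Σ (x_i·y_{i+1} − x_{i+1}·y_i), indices taken mod 5.
Σ = (13) + (2) + (32) + (18) + (7) = 72
Area = |Σ|/2 = 36.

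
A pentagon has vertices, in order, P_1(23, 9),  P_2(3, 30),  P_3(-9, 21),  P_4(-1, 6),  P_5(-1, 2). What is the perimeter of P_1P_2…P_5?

|P_1P_2| = √((-20)² + (21)²) = √841 = 29
|P_2P_3| = √((-12)² + (-9)²) = √225 = 15
|P_3P_4| = √((8)² + (-15)²) = √289 = 17
|P_4P_5| = √((0)² + (-4)²) = √16 = 4
|P_5P_1| = √((24)² + (7)²) = √625 = 25
Perimeter = 29 + 15 + 17 + 4 + 25 = 90.

90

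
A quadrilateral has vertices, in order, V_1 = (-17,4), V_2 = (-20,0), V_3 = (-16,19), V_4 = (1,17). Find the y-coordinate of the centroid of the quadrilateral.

Apply Gauss's area formula. First the cross-terms c_i = x_i·y_{i+1} − x_{i+1}·y_i:
  80, -380, -291, 293  ⇒  2A = -298, A = -149.
Then Σ (y_i + y_{i+1})·c_i = -11223, so ȳ = -11223 / (6·(-149)) = 3741/298.

3741/298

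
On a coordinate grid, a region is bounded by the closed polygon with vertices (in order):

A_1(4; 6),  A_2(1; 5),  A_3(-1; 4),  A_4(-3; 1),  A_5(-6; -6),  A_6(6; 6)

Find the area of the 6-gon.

Apply the shoelace (surveyor's) formula: 2A = Σ (x_i·y_{i+1} − x_{i+1}·y_i), indices taken mod 6.
A_1→A_2: (4)(5) − (1)(6) = 14
A_2→A_3: (1)(4) − (-1)(5) = 9
A_3→A_4: (-1)(1) − (-3)(4) = 11
A_4→A_5: (-3)(-6) − (-6)(1) = 24
A_5→A_6: (-6)(6) − (6)(-6) = 0
A_6→A_1: (6)(6) − (4)(6) = 12
Σ = 70
Area = |Σ|/2 = 35.

35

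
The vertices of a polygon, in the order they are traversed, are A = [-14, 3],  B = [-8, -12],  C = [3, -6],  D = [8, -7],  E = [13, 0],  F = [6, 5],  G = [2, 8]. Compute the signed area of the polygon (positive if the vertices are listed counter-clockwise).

307.5

Apply the surveyor's formula: 2A = Σ (x_i·y_{i+1} − x_{i+1}·y_i), indices taken mod 7.
Σ = (192) + (84) + (27) + (91) + (65) + (38) + (118) = 615
Signed area = Σ/2 = 307.5 (positive ⇒ counter-clockwise traversal).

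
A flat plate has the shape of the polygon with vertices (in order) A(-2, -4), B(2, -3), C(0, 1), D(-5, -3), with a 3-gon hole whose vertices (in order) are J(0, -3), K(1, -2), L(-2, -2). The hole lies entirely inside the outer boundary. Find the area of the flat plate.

Outer boundary:
Apply Gauss's area formula: 2A = Σ (x_i·y_{i+1} − x_{i+1}·y_i), indices taken mod 4.
Σ = (14) + (2) + (5) + (14) = 35
Area = |Σ|/2 = 17.5.
Hole:
Cross-terms: 3, -6, 6  ⇒  Σ = 3
Area = |Σ|/2 = 1.5.
Net area = 17.5 − 1.5 = 16.

16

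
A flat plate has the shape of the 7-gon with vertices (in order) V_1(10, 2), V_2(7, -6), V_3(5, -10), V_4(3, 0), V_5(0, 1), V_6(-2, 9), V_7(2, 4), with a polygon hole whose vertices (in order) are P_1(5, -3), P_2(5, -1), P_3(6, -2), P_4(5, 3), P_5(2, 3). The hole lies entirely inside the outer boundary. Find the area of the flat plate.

59.5

Outer boundary:
Cross-terms: -74, -40, 30, 3, 2, -26, -36  ⇒  Σ = -141
Area = |Σ|/2 = 70.5.
Hole:
Apply Gauss's area formula: 2A = Σ (x_i·y_{i+1} − x_{i+1}·y_i), indices taken mod 5.
Σ = (10) + (-4) + (28) + (9) + (-21) = 22
Area = |Σ|/2 = 11.
Net area = 70.5 − 11 = 59.5.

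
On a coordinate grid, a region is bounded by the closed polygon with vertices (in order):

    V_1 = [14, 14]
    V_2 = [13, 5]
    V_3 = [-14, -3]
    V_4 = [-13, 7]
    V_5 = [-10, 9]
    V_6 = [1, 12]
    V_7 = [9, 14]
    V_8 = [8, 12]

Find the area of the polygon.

274

Apply the shoelace (surveyor's) formula: 2A = Σ (x_i·y_{i+1} − x_{i+1}·y_i), indices taken mod 8.
Cross-terms: -112, 31, -137, -47, -129, -94, -4, -56  ⇒  Σ = -548
Area = |Σ|/2 = 274.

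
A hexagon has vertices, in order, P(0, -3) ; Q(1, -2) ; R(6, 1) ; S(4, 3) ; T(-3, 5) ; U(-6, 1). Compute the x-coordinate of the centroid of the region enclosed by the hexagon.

-11/39

Apply Gauss's area formula. First the cross-terms c_i = x_i·y_{i+1} − x_{i+1}·y_i:
  3, 13, 14, 29, 27, 18  ⇒  2A = 104, A = 52.
Then Σ (x_i + x_{i+1})·c_i = -88, so x̄ = -88 / (6·52) = -11/39.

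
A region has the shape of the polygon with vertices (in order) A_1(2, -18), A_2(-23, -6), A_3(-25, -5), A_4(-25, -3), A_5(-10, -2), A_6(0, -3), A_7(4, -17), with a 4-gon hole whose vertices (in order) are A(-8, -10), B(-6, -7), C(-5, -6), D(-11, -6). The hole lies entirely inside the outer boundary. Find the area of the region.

232

Outer boundary:
Apply the shoelace formula: 2A = Σ (x_i·y_{i+1} − x_{i+1}·y_i), indices taken mod 7.
A_1→A_2: (2)(-6) − (-23)(-18) = -426
A_2→A_3: (-23)(-5) − (-25)(-6) = -35
A_3→A_4: (-25)(-3) − (-25)(-5) = -50
A_4→A_5: (-25)(-2) − (-10)(-3) = 20
A_5→A_6: (-10)(-3) − (0)(-2) = 30
A_6→A_7: (0)(-17) − (4)(-3) = 12
A_7→A_1: (4)(-18) − (2)(-17) = -38
Σ = -487
Area = |Σ|/2 = 243.5.
Hole:
Apply the shoelace (surveyor's) formula: 2A = Σ (x_i·y_{i+1} − x_{i+1}·y_i), indices taken mod 4.
A→B: (-8)(-7) − (-6)(-10) = -4
B→C: (-6)(-6) − (-5)(-7) = 1
C→D: (-5)(-6) − (-11)(-6) = -36
D→A: (-11)(-10) − (-8)(-6) = 62
Σ = 23
Area = |Σ|/2 = 11.5.
Net area = 243.5 − 11.5 = 232.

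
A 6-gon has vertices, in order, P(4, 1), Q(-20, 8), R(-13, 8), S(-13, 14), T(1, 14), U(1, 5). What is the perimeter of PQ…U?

66

|PQ| = √((-24)² + (7)²) = √625 = 25
|QR| = √((7)² + (0)²) = √49 = 7
|RS| = √((0)² + (6)²) = √36 = 6
|ST| = √((14)² + (0)²) = √196 = 14
|TU| = √((0)² + (-9)²) = √81 = 9
|UP| = √((3)² + (-4)²) = √25 = 5
Perimeter = 25 + 7 + 6 + 14 + 9 + 5 = 66.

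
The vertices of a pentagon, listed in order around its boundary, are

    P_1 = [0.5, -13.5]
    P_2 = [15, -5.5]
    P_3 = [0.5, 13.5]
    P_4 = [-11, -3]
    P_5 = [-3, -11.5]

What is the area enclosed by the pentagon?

Cross-terms: 199.75, 205.25, 147, 117.5, 46.25  ⇒  Σ = 715.75
Area = |Σ|/2 = 357.875.

357.875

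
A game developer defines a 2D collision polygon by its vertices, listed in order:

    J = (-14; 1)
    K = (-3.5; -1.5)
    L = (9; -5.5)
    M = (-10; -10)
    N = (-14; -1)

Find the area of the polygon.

Σ = (24.5) + (32.75) + (-145) + (-130) + (-28) = -245.75
Area = |Σ|/2 = 122.875.

122.875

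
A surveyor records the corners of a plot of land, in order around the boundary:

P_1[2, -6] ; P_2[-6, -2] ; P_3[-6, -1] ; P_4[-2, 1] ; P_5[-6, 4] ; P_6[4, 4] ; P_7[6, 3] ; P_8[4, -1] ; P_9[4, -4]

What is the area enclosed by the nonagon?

77

Apply the shoelace (surveyor's) formula: 2A = Σ (x_i·y_{i+1} − x_{i+1}·y_i), indices taken mod 9.
Cross-terms: -40, -6, -8, -2, -40, -12, -18, -12, -16  ⇒  Σ = -154
Area = |Σ|/2 = 77.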